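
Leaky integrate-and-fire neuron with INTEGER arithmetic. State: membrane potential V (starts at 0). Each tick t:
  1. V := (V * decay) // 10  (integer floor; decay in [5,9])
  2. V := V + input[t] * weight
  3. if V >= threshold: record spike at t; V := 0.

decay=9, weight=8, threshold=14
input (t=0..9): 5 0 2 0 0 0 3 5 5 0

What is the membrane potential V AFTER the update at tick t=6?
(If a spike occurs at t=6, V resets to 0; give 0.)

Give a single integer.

Answer: 0

Derivation:
t=0: input=5 -> V=0 FIRE
t=1: input=0 -> V=0
t=2: input=2 -> V=0 FIRE
t=3: input=0 -> V=0
t=4: input=0 -> V=0
t=5: input=0 -> V=0
t=6: input=3 -> V=0 FIRE
t=7: input=5 -> V=0 FIRE
t=8: input=5 -> V=0 FIRE
t=9: input=0 -> V=0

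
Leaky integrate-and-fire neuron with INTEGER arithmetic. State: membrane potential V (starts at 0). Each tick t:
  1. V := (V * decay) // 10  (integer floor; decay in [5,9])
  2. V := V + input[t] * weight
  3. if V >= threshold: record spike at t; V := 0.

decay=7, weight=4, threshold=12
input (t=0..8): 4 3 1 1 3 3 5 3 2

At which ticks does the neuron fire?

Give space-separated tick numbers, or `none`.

t=0: input=4 -> V=0 FIRE
t=1: input=3 -> V=0 FIRE
t=2: input=1 -> V=4
t=3: input=1 -> V=6
t=4: input=3 -> V=0 FIRE
t=5: input=3 -> V=0 FIRE
t=6: input=5 -> V=0 FIRE
t=7: input=3 -> V=0 FIRE
t=8: input=2 -> V=8

Answer: 0 1 4 5 6 7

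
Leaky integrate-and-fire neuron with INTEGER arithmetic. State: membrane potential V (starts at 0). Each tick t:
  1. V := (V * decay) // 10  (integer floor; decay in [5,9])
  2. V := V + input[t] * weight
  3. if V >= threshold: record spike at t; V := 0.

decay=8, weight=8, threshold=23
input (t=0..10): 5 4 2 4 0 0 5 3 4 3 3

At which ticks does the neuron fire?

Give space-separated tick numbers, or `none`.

t=0: input=5 -> V=0 FIRE
t=1: input=4 -> V=0 FIRE
t=2: input=2 -> V=16
t=3: input=4 -> V=0 FIRE
t=4: input=0 -> V=0
t=5: input=0 -> V=0
t=6: input=5 -> V=0 FIRE
t=7: input=3 -> V=0 FIRE
t=8: input=4 -> V=0 FIRE
t=9: input=3 -> V=0 FIRE
t=10: input=3 -> V=0 FIRE

Answer: 0 1 3 6 7 8 9 10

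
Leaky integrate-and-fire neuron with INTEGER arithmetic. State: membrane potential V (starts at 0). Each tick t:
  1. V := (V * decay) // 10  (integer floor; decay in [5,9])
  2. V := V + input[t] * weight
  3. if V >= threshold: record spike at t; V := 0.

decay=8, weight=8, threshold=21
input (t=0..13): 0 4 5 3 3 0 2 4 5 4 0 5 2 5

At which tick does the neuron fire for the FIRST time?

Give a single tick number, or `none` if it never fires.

Answer: 1

Derivation:
t=0: input=0 -> V=0
t=1: input=4 -> V=0 FIRE
t=2: input=5 -> V=0 FIRE
t=3: input=3 -> V=0 FIRE
t=4: input=3 -> V=0 FIRE
t=5: input=0 -> V=0
t=6: input=2 -> V=16
t=7: input=4 -> V=0 FIRE
t=8: input=5 -> V=0 FIRE
t=9: input=4 -> V=0 FIRE
t=10: input=0 -> V=0
t=11: input=5 -> V=0 FIRE
t=12: input=2 -> V=16
t=13: input=5 -> V=0 FIRE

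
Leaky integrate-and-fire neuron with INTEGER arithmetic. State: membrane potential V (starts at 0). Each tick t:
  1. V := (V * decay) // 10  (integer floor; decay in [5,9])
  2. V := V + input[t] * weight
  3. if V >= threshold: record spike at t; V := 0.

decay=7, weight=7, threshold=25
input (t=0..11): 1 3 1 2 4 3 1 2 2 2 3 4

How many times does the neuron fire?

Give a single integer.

Answer: 5

Derivation:
t=0: input=1 -> V=7
t=1: input=3 -> V=0 FIRE
t=2: input=1 -> V=7
t=3: input=2 -> V=18
t=4: input=4 -> V=0 FIRE
t=5: input=3 -> V=21
t=6: input=1 -> V=21
t=7: input=2 -> V=0 FIRE
t=8: input=2 -> V=14
t=9: input=2 -> V=23
t=10: input=3 -> V=0 FIRE
t=11: input=4 -> V=0 FIRE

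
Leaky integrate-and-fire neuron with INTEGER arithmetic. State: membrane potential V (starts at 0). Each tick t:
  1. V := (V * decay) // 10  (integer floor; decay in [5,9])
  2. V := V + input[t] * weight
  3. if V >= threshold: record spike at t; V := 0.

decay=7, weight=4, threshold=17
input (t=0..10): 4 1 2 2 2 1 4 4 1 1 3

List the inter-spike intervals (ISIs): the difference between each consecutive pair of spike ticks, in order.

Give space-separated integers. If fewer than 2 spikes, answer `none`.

t=0: input=4 -> V=16
t=1: input=1 -> V=15
t=2: input=2 -> V=0 FIRE
t=3: input=2 -> V=8
t=4: input=2 -> V=13
t=5: input=1 -> V=13
t=6: input=4 -> V=0 FIRE
t=7: input=4 -> V=16
t=8: input=1 -> V=15
t=9: input=1 -> V=14
t=10: input=3 -> V=0 FIRE

Answer: 4 4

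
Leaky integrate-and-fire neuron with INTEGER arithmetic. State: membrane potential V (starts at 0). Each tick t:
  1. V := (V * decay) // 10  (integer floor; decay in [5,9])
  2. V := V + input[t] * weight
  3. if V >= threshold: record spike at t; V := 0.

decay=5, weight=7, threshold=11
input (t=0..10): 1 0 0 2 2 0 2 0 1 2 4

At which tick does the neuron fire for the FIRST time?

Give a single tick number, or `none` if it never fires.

Answer: 3

Derivation:
t=0: input=1 -> V=7
t=1: input=0 -> V=3
t=2: input=0 -> V=1
t=3: input=2 -> V=0 FIRE
t=4: input=2 -> V=0 FIRE
t=5: input=0 -> V=0
t=6: input=2 -> V=0 FIRE
t=7: input=0 -> V=0
t=8: input=1 -> V=7
t=9: input=2 -> V=0 FIRE
t=10: input=4 -> V=0 FIRE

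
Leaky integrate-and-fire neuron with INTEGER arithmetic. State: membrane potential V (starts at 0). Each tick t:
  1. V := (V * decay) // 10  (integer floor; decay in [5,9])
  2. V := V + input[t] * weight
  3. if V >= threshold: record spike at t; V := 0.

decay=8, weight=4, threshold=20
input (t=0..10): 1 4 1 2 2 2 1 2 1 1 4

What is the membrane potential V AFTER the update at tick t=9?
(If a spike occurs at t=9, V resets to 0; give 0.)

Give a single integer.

t=0: input=1 -> V=4
t=1: input=4 -> V=19
t=2: input=1 -> V=19
t=3: input=2 -> V=0 FIRE
t=4: input=2 -> V=8
t=5: input=2 -> V=14
t=6: input=1 -> V=15
t=7: input=2 -> V=0 FIRE
t=8: input=1 -> V=4
t=9: input=1 -> V=7
t=10: input=4 -> V=0 FIRE

Answer: 7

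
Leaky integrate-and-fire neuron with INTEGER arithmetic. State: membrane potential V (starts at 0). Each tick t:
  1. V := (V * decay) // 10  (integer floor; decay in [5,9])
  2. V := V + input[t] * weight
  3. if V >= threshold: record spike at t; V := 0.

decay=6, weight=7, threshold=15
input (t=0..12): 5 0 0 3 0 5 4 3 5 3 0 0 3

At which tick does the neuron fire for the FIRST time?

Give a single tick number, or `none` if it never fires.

t=0: input=5 -> V=0 FIRE
t=1: input=0 -> V=0
t=2: input=0 -> V=0
t=3: input=3 -> V=0 FIRE
t=4: input=0 -> V=0
t=5: input=5 -> V=0 FIRE
t=6: input=4 -> V=0 FIRE
t=7: input=3 -> V=0 FIRE
t=8: input=5 -> V=0 FIRE
t=9: input=3 -> V=0 FIRE
t=10: input=0 -> V=0
t=11: input=0 -> V=0
t=12: input=3 -> V=0 FIRE

Answer: 0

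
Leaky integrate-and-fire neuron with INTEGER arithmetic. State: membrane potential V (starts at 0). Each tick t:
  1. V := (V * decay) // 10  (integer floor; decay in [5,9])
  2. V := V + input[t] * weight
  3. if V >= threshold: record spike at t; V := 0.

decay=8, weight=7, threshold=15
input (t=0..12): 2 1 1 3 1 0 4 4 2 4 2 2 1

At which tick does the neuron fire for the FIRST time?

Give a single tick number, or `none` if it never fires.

t=0: input=2 -> V=14
t=1: input=1 -> V=0 FIRE
t=2: input=1 -> V=7
t=3: input=3 -> V=0 FIRE
t=4: input=1 -> V=7
t=5: input=0 -> V=5
t=6: input=4 -> V=0 FIRE
t=7: input=4 -> V=0 FIRE
t=8: input=2 -> V=14
t=9: input=4 -> V=0 FIRE
t=10: input=2 -> V=14
t=11: input=2 -> V=0 FIRE
t=12: input=1 -> V=7

Answer: 1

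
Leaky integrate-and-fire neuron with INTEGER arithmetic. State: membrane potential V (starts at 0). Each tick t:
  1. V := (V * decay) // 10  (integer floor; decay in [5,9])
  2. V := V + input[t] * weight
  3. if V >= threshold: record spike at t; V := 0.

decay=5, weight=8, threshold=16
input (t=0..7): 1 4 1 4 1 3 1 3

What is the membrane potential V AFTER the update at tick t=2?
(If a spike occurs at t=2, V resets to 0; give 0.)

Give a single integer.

t=0: input=1 -> V=8
t=1: input=4 -> V=0 FIRE
t=2: input=1 -> V=8
t=3: input=4 -> V=0 FIRE
t=4: input=1 -> V=8
t=5: input=3 -> V=0 FIRE
t=6: input=1 -> V=8
t=7: input=3 -> V=0 FIRE

Answer: 8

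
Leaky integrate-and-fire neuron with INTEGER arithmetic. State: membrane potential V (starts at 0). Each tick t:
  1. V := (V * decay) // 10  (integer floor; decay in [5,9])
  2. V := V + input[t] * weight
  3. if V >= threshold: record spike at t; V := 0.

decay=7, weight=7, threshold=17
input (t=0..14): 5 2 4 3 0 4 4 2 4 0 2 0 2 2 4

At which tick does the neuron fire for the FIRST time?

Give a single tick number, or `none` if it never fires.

Answer: 0

Derivation:
t=0: input=5 -> V=0 FIRE
t=1: input=2 -> V=14
t=2: input=4 -> V=0 FIRE
t=3: input=3 -> V=0 FIRE
t=4: input=0 -> V=0
t=5: input=4 -> V=0 FIRE
t=6: input=4 -> V=0 FIRE
t=7: input=2 -> V=14
t=8: input=4 -> V=0 FIRE
t=9: input=0 -> V=0
t=10: input=2 -> V=14
t=11: input=0 -> V=9
t=12: input=2 -> V=0 FIRE
t=13: input=2 -> V=14
t=14: input=4 -> V=0 FIRE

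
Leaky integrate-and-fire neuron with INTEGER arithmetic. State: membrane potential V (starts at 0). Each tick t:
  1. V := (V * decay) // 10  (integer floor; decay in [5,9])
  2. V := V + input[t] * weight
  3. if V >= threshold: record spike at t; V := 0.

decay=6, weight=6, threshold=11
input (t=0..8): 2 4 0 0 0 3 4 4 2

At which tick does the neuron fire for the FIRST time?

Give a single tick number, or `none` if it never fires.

Answer: 0

Derivation:
t=0: input=2 -> V=0 FIRE
t=1: input=4 -> V=0 FIRE
t=2: input=0 -> V=0
t=3: input=0 -> V=0
t=4: input=0 -> V=0
t=5: input=3 -> V=0 FIRE
t=6: input=4 -> V=0 FIRE
t=7: input=4 -> V=0 FIRE
t=8: input=2 -> V=0 FIRE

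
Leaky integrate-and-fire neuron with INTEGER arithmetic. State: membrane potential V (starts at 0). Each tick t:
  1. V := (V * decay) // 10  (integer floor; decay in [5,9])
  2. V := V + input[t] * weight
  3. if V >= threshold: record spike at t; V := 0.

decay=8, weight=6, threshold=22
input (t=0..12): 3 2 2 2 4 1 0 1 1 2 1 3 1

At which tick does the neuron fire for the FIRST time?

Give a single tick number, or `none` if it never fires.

t=0: input=3 -> V=18
t=1: input=2 -> V=0 FIRE
t=2: input=2 -> V=12
t=3: input=2 -> V=21
t=4: input=4 -> V=0 FIRE
t=5: input=1 -> V=6
t=6: input=0 -> V=4
t=7: input=1 -> V=9
t=8: input=1 -> V=13
t=9: input=2 -> V=0 FIRE
t=10: input=1 -> V=6
t=11: input=3 -> V=0 FIRE
t=12: input=1 -> V=6

Answer: 1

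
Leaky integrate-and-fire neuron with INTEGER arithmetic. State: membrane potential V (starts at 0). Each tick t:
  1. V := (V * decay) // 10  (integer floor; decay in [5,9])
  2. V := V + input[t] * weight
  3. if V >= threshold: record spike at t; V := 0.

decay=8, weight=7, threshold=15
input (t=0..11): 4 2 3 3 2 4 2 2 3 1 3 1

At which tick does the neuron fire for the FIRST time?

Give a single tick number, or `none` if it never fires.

Answer: 0

Derivation:
t=0: input=4 -> V=0 FIRE
t=1: input=2 -> V=14
t=2: input=3 -> V=0 FIRE
t=3: input=3 -> V=0 FIRE
t=4: input=2 -> V=14
t=5: input=4 -> V=0 FIRE
t=6: input=2 -> V=14
t=7: input=2 -> V=0 FIRE
t=8: input=3 -> V=0 FIRE
t=9: input=1 -> V=7
t=10: input=3 -> V=0 FIRE
t=11: input=1 -> V=7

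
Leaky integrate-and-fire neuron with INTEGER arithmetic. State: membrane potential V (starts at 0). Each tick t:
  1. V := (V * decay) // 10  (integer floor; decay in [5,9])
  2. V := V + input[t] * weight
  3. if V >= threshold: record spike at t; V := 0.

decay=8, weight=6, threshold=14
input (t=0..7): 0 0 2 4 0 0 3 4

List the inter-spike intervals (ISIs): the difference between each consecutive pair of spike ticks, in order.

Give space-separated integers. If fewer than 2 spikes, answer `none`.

t=0: input=0 -> V=0
t=1: input=0 -> V=0
t=2: input=2 -> V=12
t=3: input=4 -> V=0 FIRE
t=4: input=0 -> V=0
t=5: input=0 -> V=0
t=6: input=3 -> V=0 FIRE
t=7: input=4 -> V=0 FIRE

Answer: 3 1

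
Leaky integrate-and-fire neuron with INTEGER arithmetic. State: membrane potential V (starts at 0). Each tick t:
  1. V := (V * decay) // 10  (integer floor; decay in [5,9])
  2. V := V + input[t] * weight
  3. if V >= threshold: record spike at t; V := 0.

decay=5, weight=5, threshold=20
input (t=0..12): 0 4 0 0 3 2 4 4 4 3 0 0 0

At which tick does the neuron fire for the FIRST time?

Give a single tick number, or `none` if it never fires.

Answer: 1

Derivation:
t=0: input=0 -> V=0
t=1: input=4 -> V=0 FIRE
t=2: input=0 -> V=0
t=3: input=0 -> V=0
t=4: input=3 -> V=15
t=5: input=2 -> V=17
t=6: input=4 -> V=0 FIRE
t=7: input=4 -> V=0 FIRE
t=8: input=4 -> V=0 FIRE
t=9: input=3 -> V=15
t=10: input=0 -> V=7
t=11: input=0 -> V=3
t=12: input=0 -> V=1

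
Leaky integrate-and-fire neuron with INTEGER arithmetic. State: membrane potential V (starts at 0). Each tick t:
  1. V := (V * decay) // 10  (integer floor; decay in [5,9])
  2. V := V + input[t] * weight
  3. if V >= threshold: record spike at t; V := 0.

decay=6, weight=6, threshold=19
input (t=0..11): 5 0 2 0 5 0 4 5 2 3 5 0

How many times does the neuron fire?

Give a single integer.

t=0: input=5 -> V=0 FIRE
t=1: input=0 -> V=0
t=2: input=2 -> V=12
t=3: input=0 -> V=7
t=4: input=5 -> V=0 FIRE
t=5: input=0 -> V=0
t=6: input=4 -> V=0 FIRE
t=7: input=5 -> V=0 FIRE
t=8: input=2 -> V=12
t=9: input=3 -> V=0 FIRE
t=10: input=5 -> V=0 FIRE
t=11: input=0 -> V=0

Answer: 6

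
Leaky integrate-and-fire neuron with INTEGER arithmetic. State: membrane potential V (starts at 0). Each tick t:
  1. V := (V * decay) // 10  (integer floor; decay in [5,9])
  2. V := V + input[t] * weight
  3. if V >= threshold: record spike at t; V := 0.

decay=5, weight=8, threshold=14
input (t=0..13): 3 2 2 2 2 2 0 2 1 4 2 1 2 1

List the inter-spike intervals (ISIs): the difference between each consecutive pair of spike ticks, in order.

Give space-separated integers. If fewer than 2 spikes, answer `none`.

Answer: 1 1 1 1 1 2 2 1 2

Derivation:
t=0: input=3 -> V=0 FIRE
t=1: input=2 -> V=0 FIRE
t=2: input=2 -> V=0 FIRE
t=3: input=2 -> V=0 FIRE
t=4: input=2 -> V=0 FIRE
t=5: input=2 -> V=0 FIRE
t=6: input=0 -> V=0
t=7: input=2 -> V=0 FIRE
t=8: input=1 -> V=8
t=9: input=4 -> V=0 FIRE
t=10: input=2 -> V=0 FIRE
t=11: input=1 -> V=8
t=12: input=2 -> V=0 FIRE
t=13: input=1 -> V=8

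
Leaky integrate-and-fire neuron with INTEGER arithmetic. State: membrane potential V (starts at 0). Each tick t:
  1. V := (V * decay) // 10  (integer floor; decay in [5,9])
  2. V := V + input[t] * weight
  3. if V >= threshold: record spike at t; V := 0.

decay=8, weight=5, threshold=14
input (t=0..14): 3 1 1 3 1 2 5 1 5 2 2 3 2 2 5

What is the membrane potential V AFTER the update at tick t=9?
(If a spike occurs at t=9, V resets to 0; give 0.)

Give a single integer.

Answer: 10

Derivation:
t=0: input=3 -> V=0 FIRE
t=1: input=1 -> V=5
t=2: input=1 -> V=9
t=3: input=3 -> V=0 FIRE
t=4: input=1 -> V=5
t=5: input=2 -> V=0 FIRE
t=6: input=5 -> V=0 FIRE
t=7: input=1 -> V=5
t=8: input=5 -> V=0 FIRE
t=9: input=2 -> V=10
t=10: input=2 -> V=0 FIRE
t=11: input=3 -> V=0 FIRE
t=12: input=2 -> V=10
t=13: input=2 -> V=0 FIRE
t=14: input=5 -> V=0 FIRE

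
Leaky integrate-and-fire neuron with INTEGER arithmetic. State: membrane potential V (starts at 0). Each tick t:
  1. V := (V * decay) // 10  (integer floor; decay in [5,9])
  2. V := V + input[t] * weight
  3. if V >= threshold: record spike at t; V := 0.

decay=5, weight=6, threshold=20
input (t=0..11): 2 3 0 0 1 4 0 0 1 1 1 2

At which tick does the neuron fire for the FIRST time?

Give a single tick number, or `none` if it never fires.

Answer: 1

Derivation:
t=0: input=2 -> V=12
t=1: input=3 -> V=0 FIRE
t=2: input=0 -> V=0
t=3: input=0 -> V=0
t=4: input=1 -> V=6
t=5: input=4 -> V=0 FIRE
t=6: input=0 -> V=0
t=7: input=0 -> V=0
t=8: input=1 -> V=6
t=9: input=1 -> V=9
t=10: input=1 -> V=10
t=11: input=2 -> V=17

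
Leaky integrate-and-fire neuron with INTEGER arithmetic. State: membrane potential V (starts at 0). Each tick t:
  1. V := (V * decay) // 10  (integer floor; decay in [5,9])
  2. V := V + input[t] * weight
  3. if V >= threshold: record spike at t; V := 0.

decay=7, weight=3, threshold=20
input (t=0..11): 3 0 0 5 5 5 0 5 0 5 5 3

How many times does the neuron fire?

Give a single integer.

Answer: 3

Derivation:
t=0: input=3 -> V=9
t=1: input=0 -> V=6
t=2: input=0 -> V=4
t=3: input=5 -> V=17
t=4: input=5 -> V=0 FIRE
t=5: input=5 -> V=15
t=6: input=0 -> V=10
t=7: input=5 -> V=0 FIRE
t=8: input=0 -> V=0
t=9: input=5 -> V=15
t=10: input=5 -> V=0 FIRE
t=11: input=3 -> V=9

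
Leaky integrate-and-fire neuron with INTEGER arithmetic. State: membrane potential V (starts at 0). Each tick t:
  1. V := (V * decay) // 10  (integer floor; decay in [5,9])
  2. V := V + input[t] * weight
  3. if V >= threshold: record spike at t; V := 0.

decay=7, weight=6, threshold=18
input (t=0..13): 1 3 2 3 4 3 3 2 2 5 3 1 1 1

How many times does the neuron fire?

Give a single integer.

t=0: input=1 -> V=6
t=1: input=3 -> V=0 FIRE
t=2: input=2 -> V=12
t=3: input=3 -> V=0 FIRE
t=4: input=4 -> V=0 FIRE
t=5: input=3 -> V=0 FIRE
t=6: input=3 -> V=0 FIRE
t=7: input=2 -> V=12
t=8: input=2 -> V=0 FIRE
t=9: input=5 -> V=0 FIRE
t=10: input=3 -> V=0 FIRE
t=11: input=1 -> V=6
t=12: input=1 -> V=10
t=13: input=1 -> V=13

Answer: 8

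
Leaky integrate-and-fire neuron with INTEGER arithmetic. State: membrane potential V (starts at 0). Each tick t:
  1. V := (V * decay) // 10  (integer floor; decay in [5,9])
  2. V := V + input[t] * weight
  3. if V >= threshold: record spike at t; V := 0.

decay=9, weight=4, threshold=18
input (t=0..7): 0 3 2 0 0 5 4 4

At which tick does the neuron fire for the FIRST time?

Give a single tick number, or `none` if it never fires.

t=0: input=0 -> V=0
t=1: input=3 -> V=12
t=2: input=2 -> V=0 FIRE
t=3: input=0 -> V=0
t=4: input=0 -> V=0
t=5: input=5 -> V=0 FIRE
t=6: input=4 -> V=16
t=7: input=4 -> V=0 FIRE

Answer: 2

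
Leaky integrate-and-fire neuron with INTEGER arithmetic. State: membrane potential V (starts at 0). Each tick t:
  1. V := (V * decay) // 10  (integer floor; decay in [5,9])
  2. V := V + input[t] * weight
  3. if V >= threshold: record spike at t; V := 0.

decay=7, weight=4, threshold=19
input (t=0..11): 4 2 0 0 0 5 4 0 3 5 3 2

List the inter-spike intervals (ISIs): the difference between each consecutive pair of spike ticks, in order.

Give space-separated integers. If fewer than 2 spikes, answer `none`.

t=0: input=4 -> V=16
t=1: input=2 -> V=0 FIRE
t=2: input=0 -> V=0
t=3: input=0 -> V=0
t=4: input=0 -> V=0
t=5: input=5 -> V=0 FIRE
t=6: input=4 -> V=16
t=7: input=0 -> V=11
t=8: input=3 -> V=0 FIRE
t=9: input=5 -> V=0 FIRE
t=10: input=3 -> V=12
t=11: input=2 -> V=16

Answer: 4 3 1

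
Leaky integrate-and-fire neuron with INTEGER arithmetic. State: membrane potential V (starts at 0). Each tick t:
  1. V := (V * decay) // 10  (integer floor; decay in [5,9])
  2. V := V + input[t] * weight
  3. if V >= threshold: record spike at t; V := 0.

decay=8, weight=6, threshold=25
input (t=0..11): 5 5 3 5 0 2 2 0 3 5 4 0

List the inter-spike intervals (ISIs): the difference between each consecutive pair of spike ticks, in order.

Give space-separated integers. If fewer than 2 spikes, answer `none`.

t=0: input=5 -> V=0 FIRE
t=1: input=5 -> V=0 FIRE
t=2: input=3 -> V=18
t=3: input=5 -> V=0 FIRE
t=4: input=0 -> V=0
t=5: input=2 -> V=12
t=6: input=2 -> V=21
t=7: input=0 -> V=16
t=8: input=3 -> V=0 FIRE
t=9: input=5 -> V=0 FIRE
t=10: input=4 -> V=24
t=11: input=0 -> V=19

Answer: 1 2 5 1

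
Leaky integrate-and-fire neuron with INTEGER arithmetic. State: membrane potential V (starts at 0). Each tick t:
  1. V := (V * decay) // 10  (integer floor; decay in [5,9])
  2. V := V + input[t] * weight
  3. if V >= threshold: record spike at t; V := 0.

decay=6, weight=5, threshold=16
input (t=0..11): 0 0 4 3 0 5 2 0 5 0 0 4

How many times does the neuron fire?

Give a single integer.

Answer: 4

Derivation:
t=0: input=0 -> V=0
t=1: input=0 -> V=0
t=2: input=4 -> V=0 FIRE
t=3: input=3 -> V=15
t=4: input=0 -> V=9
t=5: input=5 -> V=0 FIRE
t=6: input=2 -> V=10
t=7: input=0 -> V=6
t=8: input=5 -> V=0 FIRE
t=9: input=0 -> V=0
t=10: input=0 -> V=0
t=11: input=4 -> V=0 FIRE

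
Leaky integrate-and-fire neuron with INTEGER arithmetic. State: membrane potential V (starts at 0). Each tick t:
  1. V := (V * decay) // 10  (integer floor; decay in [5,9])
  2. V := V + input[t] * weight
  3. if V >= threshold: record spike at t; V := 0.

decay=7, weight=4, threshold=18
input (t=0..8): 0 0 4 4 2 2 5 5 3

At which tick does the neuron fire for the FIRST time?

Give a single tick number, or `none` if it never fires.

t=0: input=0 -> V=0
t=1: input=0 -> V=0
t=2: input=4 -> V=16
t=3: input=4 -> V=0 FIRE
t=4: input=2 -> V=8
t=5: input=2 -> V=13
t=6: input=5 -> V=0 FIRE
t=7: input=5 -> V=0 FIRE
t=8: input=3 -> V=12

Answer: 3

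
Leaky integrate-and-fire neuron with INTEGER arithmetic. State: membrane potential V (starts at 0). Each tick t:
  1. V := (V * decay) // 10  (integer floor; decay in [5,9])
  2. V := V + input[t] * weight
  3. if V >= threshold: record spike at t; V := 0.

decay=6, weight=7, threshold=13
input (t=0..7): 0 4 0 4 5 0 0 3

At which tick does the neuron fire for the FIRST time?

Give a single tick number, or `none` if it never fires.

t=0: input=0 -> V=0
t=1: input=4 -> V=0 FIRE
t=2: input=0 -> V=0
t=3: input=4 -> V=0 FIRE
t=4: input=5 -> V=0 FIRE
t=5: input=0 -> V=0
t=6: input=0 -> V=0
t=7: input=3 -> V=0 FIRE

Answer: 1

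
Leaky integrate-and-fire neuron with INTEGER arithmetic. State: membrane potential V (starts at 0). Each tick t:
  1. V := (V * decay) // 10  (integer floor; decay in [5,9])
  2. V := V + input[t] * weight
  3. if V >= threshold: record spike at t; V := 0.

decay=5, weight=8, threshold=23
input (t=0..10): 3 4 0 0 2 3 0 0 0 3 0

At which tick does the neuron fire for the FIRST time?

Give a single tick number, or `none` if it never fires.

t=0: input=3 -> V=0 FIRE
t=1: input=4 -> V=0 FIRE
t=2: input=0 -> V=0
t=3: input=0 -> V=0
t=4: input=2 -> V=16
t=5: input=3 -> V=0 FIRE
t=6: input=0 -> V=0
t=7: input=0 -> V=0
t=8: input=0 -> V=0
t=9: input=3 -> V=0 FIRE
t=10: input=0 -> V=0

Answer: 0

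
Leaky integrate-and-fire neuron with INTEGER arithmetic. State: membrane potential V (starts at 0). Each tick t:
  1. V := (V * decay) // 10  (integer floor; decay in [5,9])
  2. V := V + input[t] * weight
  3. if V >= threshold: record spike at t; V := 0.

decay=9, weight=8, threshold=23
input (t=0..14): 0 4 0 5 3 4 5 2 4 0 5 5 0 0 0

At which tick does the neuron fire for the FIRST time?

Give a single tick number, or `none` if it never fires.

t=0: input=0 -> V=0
t=1: input=4 -> V=0 FIRE
t=2: input=0 -> V=0
t=3: input=5 -> V=0 FIRE
t=4: input=3 -> V=0 FIRE
t=5: input=4 -> V=0 FIRE
t=6: input=5 -> V=0 FIRE
t=7: input=2 -> V=16
t=8: input=4 -> V=0 FIRE
t=9: input=0 -> V=0
t=10: input=5 -> V=0 FIRE
t=11: input=5 -> V=0 FIRE
t=12: input=0 -> V=0
t=13: input=0 -> V=0
t=14: input=0 -> V=0

Answer: 1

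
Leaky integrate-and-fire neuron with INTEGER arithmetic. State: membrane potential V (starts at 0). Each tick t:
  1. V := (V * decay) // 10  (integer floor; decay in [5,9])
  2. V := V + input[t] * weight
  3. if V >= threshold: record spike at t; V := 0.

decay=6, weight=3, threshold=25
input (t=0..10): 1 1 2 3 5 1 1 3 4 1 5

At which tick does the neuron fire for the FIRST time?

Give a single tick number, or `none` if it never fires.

t=0: input=1 -> V=3
t=1: input=1 -> V=4
t=2: input=2 -> V=8
t=3: input=3 -> V=13
t=4: input=5 -> V=22
t=5: input=1 -> V=16
t=6: input=1 -> V=12
t=7: input=3 -> V=16
t=8: input=4 -> V=21
t=9: input=1 -> V=15
t=10: input=5 -> V=24

Answer: none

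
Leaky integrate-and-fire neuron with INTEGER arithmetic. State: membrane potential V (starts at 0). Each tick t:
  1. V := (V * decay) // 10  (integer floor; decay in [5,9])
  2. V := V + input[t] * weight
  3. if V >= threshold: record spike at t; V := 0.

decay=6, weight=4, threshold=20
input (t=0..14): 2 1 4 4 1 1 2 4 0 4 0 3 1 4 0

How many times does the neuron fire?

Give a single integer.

t=0: input=2 -> V=8
t=1: input=1 -> V=8
t=2: input=4 -> V=0 FIRE
t=3: input=4 -> V=16
t=4: input=1 -> V=13
t=5: input=1 -> V=11
t=6: input=2 -> V=14
t=7: input=4 -> V=0 FIRE
t=8: input=0 -> V=0
t=9: input=4 -> V=16
t=10: input=0 -> V=9
t=11: input=3 -> V=17
t=12: input=1 -> V=14
t=13: input=4 -> V=0 FIRE
t=14: input=0 -> V=0

Answer: 3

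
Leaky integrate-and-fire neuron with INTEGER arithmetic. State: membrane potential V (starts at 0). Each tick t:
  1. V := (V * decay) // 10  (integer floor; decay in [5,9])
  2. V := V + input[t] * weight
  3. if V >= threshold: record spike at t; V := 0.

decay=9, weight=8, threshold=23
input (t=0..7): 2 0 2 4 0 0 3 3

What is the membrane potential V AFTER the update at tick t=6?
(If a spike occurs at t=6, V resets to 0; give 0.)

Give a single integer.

t=0: input=2 -> V=16
t=1: input=0 -> V=14
t=2: input=2 -> V=0 FIRE
t=3: input=4 -> V=0 FIRE
t=4: input=0 -> V=0
t=5: input=0 -> V=0
t=6: input=3 -> V=0 FIRE
t=7: input=3 -> V=0 FIRE

Answer: 0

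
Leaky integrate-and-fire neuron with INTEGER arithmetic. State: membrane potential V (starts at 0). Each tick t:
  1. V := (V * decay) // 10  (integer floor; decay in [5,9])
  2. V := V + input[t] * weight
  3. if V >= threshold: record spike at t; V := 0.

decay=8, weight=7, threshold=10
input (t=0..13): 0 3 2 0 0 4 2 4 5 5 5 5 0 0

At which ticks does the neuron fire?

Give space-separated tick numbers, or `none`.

Answer: 1 2 5 6 7 8 9 10 11

Derivation:
t=0: input=0 -> V=0
t=1: input=3 -> V=0 FIRE
t=2: input=2 -> V=0 FIRE
t=3: input=0 -> V=0
t=4: input=0 -> V=0
t=5: input=4 -> V=0 FIRE
t=6: input=2 -> V=0 FIRE
t=7: input=4 -> V=0 FIRE
t=8: input=5 -> V=0 FIRE
t=9: input=5 -> V=0 FIRE
t=10: input=5 -> V=0 FIRE
t=11: input=5 -> V=0 FIRE
t=12: input=0 -> V=0
t=13: input=0 -> V=0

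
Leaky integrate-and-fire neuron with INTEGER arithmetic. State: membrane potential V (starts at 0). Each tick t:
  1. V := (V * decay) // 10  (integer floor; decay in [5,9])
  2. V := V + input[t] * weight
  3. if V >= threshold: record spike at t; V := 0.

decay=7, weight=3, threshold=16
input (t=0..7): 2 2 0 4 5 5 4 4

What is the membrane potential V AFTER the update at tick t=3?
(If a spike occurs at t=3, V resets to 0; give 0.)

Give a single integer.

t=0: input=2 -> V=6
t=1: input=2 -> V=10
t=2: input=0 -> V=7
t=3: input=4 -> V=0 FIRE
t=4: input=5 -> V=15
t=5: input=5 -> V=0 FIRE
t=6: input=4 -> V=12
t=7: input=4 -> V=0 FIRE

Answer: 0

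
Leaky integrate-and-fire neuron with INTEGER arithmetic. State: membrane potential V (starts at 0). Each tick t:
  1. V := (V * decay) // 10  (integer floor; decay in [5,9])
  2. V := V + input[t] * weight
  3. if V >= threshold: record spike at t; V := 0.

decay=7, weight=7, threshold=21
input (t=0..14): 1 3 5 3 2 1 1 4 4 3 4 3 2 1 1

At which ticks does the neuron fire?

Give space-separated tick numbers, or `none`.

Answer: 1 2 3 7 8 9 10 11

Derivation:
t=0: input=1 -> V=7
t=1: input=3 -> V=0 FIRE
t=2: input=5 -> V=0 FIRE
t=3: input=3 -> V=0 FIRE
t=4: input=2 -> V=14
t=5: input=1 -> V=16
t=6: input=1 -> V=18
t=7: input=4 -> V=0 FIRE
t=8: input=4 -> V=0 FIRE
t=9: input=3 -> V=0 FIRE
t=10: input=4 -> V=0 FIRE
t=11: input=3 -> V=0 FIRE
t=12: input=2 -> V=14
t=13: input=1 -> V=16
t=14: input=1 -> V=18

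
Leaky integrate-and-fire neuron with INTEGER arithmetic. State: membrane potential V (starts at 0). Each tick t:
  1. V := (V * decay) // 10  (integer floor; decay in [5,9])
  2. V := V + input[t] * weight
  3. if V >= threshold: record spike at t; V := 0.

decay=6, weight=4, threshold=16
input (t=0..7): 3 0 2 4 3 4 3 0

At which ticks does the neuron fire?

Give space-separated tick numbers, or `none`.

t=0: input=3 -> V=12
t=1: input=0 -> V=7
t=2: input=2 -> V=12
t=3: input=4 -> V=0 FIRE
t=4: input=3 -> V=12
t=5: input=4 -> V=0 FIRE
t=6: input=3 -> V=12
t=7: input=0 -> V=7

Answer: 3 5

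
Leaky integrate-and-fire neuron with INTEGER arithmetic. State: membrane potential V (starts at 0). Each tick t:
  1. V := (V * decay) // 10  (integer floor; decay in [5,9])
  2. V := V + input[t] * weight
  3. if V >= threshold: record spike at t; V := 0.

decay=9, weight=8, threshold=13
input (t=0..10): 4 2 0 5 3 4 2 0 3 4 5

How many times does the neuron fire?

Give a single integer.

t=0: input=4 -> V=0 FIRE
t=1: input=2 -> V=0 FIRE
t=2: input=0 -> V=0
t=3: input=5 -> V=0 FIRE
t=4: input=3 -> V=0 FIRE
t=5: input=4 -> V=0 FIRE
t=6: input=2 -> V=0 FIRE
t=7: input=0 -> V=0
t=8: input=3 -> V=0 FIRE
t=9: input=4 -> V=0 FIRE
t=10: input=5 -> V=0 FIRE

Answer: 9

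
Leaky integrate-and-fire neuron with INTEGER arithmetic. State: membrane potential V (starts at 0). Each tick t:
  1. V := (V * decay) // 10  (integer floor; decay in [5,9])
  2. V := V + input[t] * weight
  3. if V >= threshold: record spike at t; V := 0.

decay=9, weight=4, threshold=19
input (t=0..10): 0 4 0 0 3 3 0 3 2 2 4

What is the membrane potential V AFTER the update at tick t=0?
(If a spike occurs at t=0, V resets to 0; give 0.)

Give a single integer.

t=0: input=0 -> V=0
t=1: input=4 -> V=16
t=2: input=0 -> V=14
t=3: input=0 -> V=12
t=4: input=3 -> V=0 FIRE
t=5: input=3 -> V=12
t=6: input=0 -> V=10
t=7: input=3 -> V=0 FIRE
t=8: input=2 -> V=8
t=9: input=2 -> V=15
t=10: input=4 -> V=0 FIRE

Answer: 0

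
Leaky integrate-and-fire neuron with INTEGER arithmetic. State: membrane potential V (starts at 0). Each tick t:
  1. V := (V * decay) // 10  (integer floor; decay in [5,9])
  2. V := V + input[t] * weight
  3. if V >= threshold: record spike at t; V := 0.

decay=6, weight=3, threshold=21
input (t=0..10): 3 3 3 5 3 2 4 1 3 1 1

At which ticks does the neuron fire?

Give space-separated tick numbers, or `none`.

Answer: 3

Derivation:
t=0: input=3 -> V=9
t=1: input=3 -> V=14
t=2: input=3 -> V=17
t=3: input=5 -> V=0 FIRE
t=4: input=3 -> V=9
t=5: input=2 -> V=11
t=6: input=4 -> V=18
t=7: input=1 -> V=13
t=8: input=3 -> V=16
t=9: input=1 -> V=12
t=10: input=1 -> V=10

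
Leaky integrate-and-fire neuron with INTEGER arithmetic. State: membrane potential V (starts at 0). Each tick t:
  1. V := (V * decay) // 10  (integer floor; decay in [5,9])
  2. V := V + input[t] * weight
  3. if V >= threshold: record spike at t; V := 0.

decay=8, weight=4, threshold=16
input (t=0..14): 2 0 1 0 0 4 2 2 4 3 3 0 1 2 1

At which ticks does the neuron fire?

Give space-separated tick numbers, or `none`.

Answer: 5 8 10

Derivation:
t=0: input=2 -> V=8
t=1: input=0 -> V=6
t=2: input=1 -> V=8
t=3: input=0 -> V=6
t=4: input=0 -> V=4
t=5: input=4 -> V=0 FIRE
t=6: input=2 -> V=8
t=7: input=2 -> V=14
t=8: input=4 -> V=0 FIRE
t=9: input=3 -> V=12
t=10: input=3 -> V=0 FIRE
t=11: input=0 -> V=0
t=12: input=1 -> V=4
t=13: input=2 -> V=11
t=14: input=1 -> V=12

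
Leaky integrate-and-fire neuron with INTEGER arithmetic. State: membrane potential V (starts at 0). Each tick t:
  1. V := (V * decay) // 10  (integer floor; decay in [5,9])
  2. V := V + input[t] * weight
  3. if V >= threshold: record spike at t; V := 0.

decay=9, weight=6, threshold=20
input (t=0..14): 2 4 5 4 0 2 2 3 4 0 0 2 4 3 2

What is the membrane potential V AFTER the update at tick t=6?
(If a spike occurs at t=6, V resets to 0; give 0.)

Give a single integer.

t=0: input=2 -> V=12
t=1: input=4 -> V=0 FIRE
t=2: input=5 -> V=0 FIRE
t=3: input=4 -> V=0 FIRE
t=4: input=0 -> V=0
t=5: input=2 -> V=12
t=6: input=2 -> V=0 FIRE
t=7: input=3 -> V=18
t=8: input=4 -> V=0 FIRE
t=9: input=0 -> V=0
t=10: input=0 -> V=0
t=11: input=2 -> V=12
t=12: input=4 -> V=0 FIRE
t=13: input=3 -> V=18
t=14: input=2 -> V=0 FIRE

Answer: 0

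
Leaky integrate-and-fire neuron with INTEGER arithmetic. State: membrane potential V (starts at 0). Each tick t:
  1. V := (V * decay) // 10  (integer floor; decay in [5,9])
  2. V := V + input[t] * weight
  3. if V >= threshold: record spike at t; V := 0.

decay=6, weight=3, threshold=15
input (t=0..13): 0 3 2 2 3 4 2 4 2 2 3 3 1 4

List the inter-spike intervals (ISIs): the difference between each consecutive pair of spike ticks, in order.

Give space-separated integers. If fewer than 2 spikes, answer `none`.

t=0: input=0 -> V=0
t=1: input=3 -> V=9
t=2: input=2 -> V=11
t=3: input=2 -> V=12
t=4: input=3 -> V=0 FIRE
t=5: input=4 -> V=12
t=6: input=2 -> V=13
t=7: input=4 -> V=0 FIRE
t=8: input=2 -> V=6
t=9: input=2 -> V=9
t=10: input=3 -> V=14
t=11: input=3 -> V=0 FIRE
t=12: input=1 -> V=3
t=13: input=4 -> V=13

Answer: 3 4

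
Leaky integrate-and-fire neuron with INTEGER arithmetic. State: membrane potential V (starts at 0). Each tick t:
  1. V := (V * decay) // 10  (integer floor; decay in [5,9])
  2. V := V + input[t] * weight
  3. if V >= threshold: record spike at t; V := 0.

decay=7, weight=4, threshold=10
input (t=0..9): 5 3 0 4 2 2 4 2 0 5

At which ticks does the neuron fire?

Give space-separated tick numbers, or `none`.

Answer: 0 1 3 5 6 9

Derivation:
t=0: input=5 -> V=0 FIRE
t=1: input=3 -> V=0 FIRE
t=2: input=0 -> V=0
t=3: input=4 -> V=0 FIRE
t=4: input=2 -> V=8
t=5: input=2 -> V=0 FIRE
t=6: input=4 -> V=0 FIRE
t=7: input=2 -> V=8
t=8: input=0 -> V=5
t=9: input=5 -> V=0 FIRE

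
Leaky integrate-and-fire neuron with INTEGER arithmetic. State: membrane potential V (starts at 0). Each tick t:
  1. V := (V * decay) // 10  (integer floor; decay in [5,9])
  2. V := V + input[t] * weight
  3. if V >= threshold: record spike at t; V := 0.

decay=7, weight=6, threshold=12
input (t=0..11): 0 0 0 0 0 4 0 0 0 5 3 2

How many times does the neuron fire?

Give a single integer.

Answer: 4

Derivation:
t=0: input=0 -> V=0
t=1: input=0 -> V=0
t=2: input=0 -> V=0
t=3: input=0 -> V=0
t=4: input=0 -> V=0
t=5: input=4 -> V=0 FIRE
t=6: input=0 -> V=0
t=7: input=0 -> V=0
t=8: input=0 -> V=0
t=9: input=5 -> V=0 FIRE
t=10: input=3 -> V=0 FIRE
t=11: input=2 -> V=0 FIRE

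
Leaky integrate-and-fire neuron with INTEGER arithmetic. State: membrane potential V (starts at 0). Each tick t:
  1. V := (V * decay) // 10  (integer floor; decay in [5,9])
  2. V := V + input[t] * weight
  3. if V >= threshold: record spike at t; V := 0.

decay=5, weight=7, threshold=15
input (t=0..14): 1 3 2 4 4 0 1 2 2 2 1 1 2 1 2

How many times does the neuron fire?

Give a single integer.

Answer: 7

Derivation:
t=0: input=1 -> V=7
t=1: input=3 -> V=0 FIRE
t=2: input=2 -> V=14
t=3: input=4 -> V=0 FIRE
t=4: input=4 -> V=0 FIRE
t=5: input=0 -> V=0
t=6: input=1 -> V=7
t=7: input=2 -> V=0 FIRE
t=8: input=2 -> V=14
t=9: input=2 -> V=0 FIRE
t=10: input=1 -> V=7
t=11: input=1 -> V=10
t=12: input=2 -> V=0 FIRE
t=13: input=1 -> V=7
t=14: input=2 -> V=0 FIRE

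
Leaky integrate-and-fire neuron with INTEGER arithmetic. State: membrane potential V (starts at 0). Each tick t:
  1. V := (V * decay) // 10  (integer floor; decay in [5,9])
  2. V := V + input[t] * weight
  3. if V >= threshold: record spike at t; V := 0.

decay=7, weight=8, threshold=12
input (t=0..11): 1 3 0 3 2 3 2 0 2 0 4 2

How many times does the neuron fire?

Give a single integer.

t=0: input=1 -> V=8
t=1: input=3 -> V=0 FIRE
t=2: input=0 -> V=0
t=3: input=3 -> V=0 FIRE
t=4: input=2 -> V=0 FIRE
t=5: input=3 -> V=0 FIRE
t=6: input=2 -> V=0 FIRE
t=7: input=0 -> V=0
t=8: input=2 -> V=0 FIRE
t=9: input=0 -> V=0
t=10: input=4 -> V=0 FIRE
t=11: input=2 -> V=0 FIRE

Answer: 8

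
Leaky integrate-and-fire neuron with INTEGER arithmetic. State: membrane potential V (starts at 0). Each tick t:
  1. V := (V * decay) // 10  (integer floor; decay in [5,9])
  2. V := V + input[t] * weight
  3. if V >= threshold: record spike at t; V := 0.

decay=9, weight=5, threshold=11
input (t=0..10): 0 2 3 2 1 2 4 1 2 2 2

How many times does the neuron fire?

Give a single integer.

t=0: input=0 -> V=0
t=1: input=2 -> V=10
t=2: input=3 -> V=0 FIRE
t=3: input=2 -> V=10
t=4: input=1 -> V=0 FIRE
t=5: input=2 -> V=10
t=6: input=4 -> V=0 FIRE
t=7: input=1 -> V=5
t=8: input=2 -> V=0 FIRE
t=9: input=2 -> V=10
t=10: input=2 -> V=0 FIRE

Answer: 5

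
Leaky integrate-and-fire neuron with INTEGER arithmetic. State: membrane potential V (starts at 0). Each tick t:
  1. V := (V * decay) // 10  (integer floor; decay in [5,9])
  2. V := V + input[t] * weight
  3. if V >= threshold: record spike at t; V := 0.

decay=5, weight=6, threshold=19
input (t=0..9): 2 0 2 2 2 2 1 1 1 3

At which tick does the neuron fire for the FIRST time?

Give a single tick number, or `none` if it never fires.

t=0: input=2 -> V=12
t=1: input=0 -> V=6
t=2: input=2 -> V=15
t=3: input=2 -> V=0 FIRE
t=4: input=2 -> V=12
t=5: input=2 -> V=18
t=6: input=1 -> V=15
t=7: input=1 -> V=13
t=8: input=1 -> V=12
t=9: input=3 -> V=0 FIRE

Answer: 3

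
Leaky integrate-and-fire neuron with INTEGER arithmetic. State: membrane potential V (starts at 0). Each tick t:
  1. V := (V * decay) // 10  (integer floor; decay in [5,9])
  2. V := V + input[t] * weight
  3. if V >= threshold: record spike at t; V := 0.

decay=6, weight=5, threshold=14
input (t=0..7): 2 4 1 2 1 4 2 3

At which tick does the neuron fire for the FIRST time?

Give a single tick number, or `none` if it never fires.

t=0: input=2 -> V=10
t=1: input=4 -> V=0 FIRE
t=2: input=1 -> V=5
t=3: input=2 -> V=13
t=4: input=1 -> V=12
t=5: input=4 -> V=0 FIRE
t=6: input=2 -> V=10
t=7: input=3 -> V=0 FIRE

Answer: 1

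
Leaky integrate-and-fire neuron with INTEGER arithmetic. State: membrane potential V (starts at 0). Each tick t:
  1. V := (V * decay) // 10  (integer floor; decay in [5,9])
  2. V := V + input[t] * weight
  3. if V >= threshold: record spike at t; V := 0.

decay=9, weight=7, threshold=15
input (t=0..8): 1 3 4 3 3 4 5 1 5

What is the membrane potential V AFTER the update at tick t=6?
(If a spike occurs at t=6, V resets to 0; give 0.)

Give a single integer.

t=0: input=1 -> V=7
t=1: input=3 -> V=0 FIRE
t=2: input=4 -> V=0 FIRE
t=3: input=3 -> V=0 FIRE
t=4: input=3 -> V=0 FIRE
t=5: input=4 -> V=0 FIRE
t=6: input=5 -> V=0 FIRE
t=7: input=1 -> V=7
t=8: input=5 -> V=0 FIRE

Answer: 0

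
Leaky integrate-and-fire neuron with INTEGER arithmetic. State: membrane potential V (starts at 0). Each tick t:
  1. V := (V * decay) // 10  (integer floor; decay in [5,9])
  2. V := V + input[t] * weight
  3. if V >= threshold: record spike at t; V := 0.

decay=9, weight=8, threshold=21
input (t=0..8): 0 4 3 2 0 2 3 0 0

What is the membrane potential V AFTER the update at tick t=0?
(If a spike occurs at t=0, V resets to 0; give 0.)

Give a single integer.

t=0: input=0 -> V=0
t=1: input=4 -> V=0 FIRE
t=2: input=3 -> V=0 FIRE
t=3: input=2 -> V=16
t=4: input=0 -> V=14
t=5: input=2 -> V=0 FIRE
t=6: input=3 -> V=0 FIRE
t=7: input=0 -> V=0
t=8: input=0 -> V=0

Answer: 0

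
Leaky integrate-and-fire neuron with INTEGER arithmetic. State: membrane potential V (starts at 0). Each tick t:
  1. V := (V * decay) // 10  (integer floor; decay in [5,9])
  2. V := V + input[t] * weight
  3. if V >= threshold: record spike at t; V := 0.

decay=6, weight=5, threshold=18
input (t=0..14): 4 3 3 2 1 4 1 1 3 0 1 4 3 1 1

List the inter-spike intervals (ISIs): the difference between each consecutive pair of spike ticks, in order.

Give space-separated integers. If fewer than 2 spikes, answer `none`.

t=0: input=4 -> V=0 FIRE
t=1: input=3 -> V=15
t=2: input=3 -> V=0 FIRE
t=3: input=2 -> V=10
t=4: input=1 -> V=11
t=5: input=4 -> V=0 FIRE
t=6: input=1 -> V=5
t=7: input=1 -> V=8
t=8: input=3 -> V=0 FIRE
t=9: input=0 -> V=0
t=10: input=1 -> V=5
t=11: input=4 -> V=0 FIRE
t=12: input=3 -> V=15
t=13: input=1 -> V=14
t=14: input=1 -> V=13

Answer: 2 3 3 3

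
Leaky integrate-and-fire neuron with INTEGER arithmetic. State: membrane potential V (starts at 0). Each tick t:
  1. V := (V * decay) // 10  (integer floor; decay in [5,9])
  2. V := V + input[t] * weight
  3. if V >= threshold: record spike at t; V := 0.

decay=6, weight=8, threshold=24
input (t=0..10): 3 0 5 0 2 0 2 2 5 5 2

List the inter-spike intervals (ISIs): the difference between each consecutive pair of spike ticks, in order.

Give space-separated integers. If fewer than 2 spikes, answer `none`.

Answer: 2 5 1 1

Derivation:
t=0: input=3 -> V=0 FIRE
t=1: input=0 -> V=0
t=2: input=5 -> V=0 FIRE
t=3: input=0 -> V=0
t=4: input=2 -> V=16
t=5: input=0 -> V=9
t=6: input=2 -> V=21
t=7: input=2 -> V=0 FIRE
t=8: input=5 -> V=0 FIRE
t=9: input=5 -> V=0 FIRE
t=10: input=2 -> V=16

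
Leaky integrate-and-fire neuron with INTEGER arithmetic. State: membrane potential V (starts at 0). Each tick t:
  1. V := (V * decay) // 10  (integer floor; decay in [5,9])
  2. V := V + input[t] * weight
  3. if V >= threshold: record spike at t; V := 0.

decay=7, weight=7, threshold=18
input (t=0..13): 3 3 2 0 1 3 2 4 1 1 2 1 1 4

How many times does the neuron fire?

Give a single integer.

Answer: 6

Derivation:
t=0: input=3 -> V=0 FIRE
t=1: input=3 -> V=0 FIRE
t=2: input=2 -> V=14
t=3: input=0 -> V=9
t=4: input=1 -> V=13
t=5: input=3 -> V=0 FIRE
t=6: input=2 -> V=14
t=7: input=4 -> V=0 FIRE
t=8: input=1 -> V=7
t=9: input=1 -> V=11
t=10: input=2 -> V=0 FIRE
t=11: input=1 -> V=7
t=12: input=1 -> V=11
t=13: input=4 -> V=0 FIRE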